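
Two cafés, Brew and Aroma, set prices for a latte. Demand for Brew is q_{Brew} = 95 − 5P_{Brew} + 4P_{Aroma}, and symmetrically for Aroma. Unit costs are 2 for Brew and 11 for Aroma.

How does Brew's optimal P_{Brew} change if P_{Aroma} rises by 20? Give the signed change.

8

Brew's profit: π = (P_{Brew} − 2)(95 − 5P_{Brew} + 4P_{Aroma}).
∂π/∂P_{Brew} = 105 − 10P_{Brew} + 4P_{Aroma} = 0 ⇒ P_{Brew} = 10.5 + 0.4P_{Aroma}.
The reaction-function slope is 0.4, so a 20-unit rise in P_{Aroma} moves P_{Brew} by 0.4 × 20 = 8. Brew's best response rises — the actions are strategic complements.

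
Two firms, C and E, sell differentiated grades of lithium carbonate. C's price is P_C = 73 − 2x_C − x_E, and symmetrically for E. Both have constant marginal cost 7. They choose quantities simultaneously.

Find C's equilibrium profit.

Firm C's profit: π = x_C(73 − 2x_C − x_E) − 7x_C.
∂π/∂x_C = 66 − 4x_C − x_E = 0 ⇒ x_C = 16.5 − 0.25x_E.
Setting x_C = x_E in the reaction function: x_C = 16.5 − 0.25x_C, so x_C = 16.5 / 1.25 = 13.2.
P_C = 73 − 2·13.2 − 13.2 = 33.4.
Profit = (33.4 − 7)·13.2 = 348.48.

348.48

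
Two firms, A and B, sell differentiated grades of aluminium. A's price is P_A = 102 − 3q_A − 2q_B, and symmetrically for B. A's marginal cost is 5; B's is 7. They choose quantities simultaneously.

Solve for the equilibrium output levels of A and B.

Firm A's profit: π = q_A(102 − 3q_A − 2q_B) − 5q_A.
∂π/∂q_A = 97 − 6q_A − 2q_B = 0 ⇒ q_A = 97/6 − (1/3)q_B.
Similarly q_B = 95/6 − (1/3)q_A.
Solving the two reaction functions simultaneously: (1 − (−1/3)(−1/3))q_A = 97/6 − (1/3)·(95/6), so (8/9)q_A = 98/9 and q_A = 12.25.
Then q_B = 95/6 − (1/3)·12.25 = 11.75.

12.25, 11.75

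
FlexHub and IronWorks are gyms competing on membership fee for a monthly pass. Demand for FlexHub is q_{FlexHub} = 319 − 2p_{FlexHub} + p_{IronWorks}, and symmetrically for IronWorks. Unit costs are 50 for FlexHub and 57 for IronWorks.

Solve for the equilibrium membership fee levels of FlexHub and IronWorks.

FlexHub's profit: π = (p_{FlexHub} − 50)(319 − 2p_{FlexHub} + p_{IronWorks}).
∂π/∂p_{FlexHub} = 419 − 4p_{FlexHub} + p_{IronWorks} = 0 ⇒ p_{FlexHub} = 104.75 + 0.25p_{IronWorks}.
Similarly p_{IronWorks} = 108.25 + 0.25p_{FlexHub}.
Plugging p_{IronWorks} into FlexHub's best response: p_{FlexHub} = 104.75 + 0.25(108.25 + 0.25p_{FlexHub}) ⇒ 0.9375p_{FlexHub} = 131.8125, so p_{FlexHub} = 140.6.
Then p_{IronWorks} = 108.25 + 0.25·140.6 = 143.4.

140.6, 143.4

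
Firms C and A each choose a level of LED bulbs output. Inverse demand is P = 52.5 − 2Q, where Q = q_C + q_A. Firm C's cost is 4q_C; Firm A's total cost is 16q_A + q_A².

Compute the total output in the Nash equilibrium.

13.35

Firm C's profit: π = q_C(52.5 − 2(q_C + q_A)) − 4q_C.
∂π/∂q_C = 48.5 − 4q_C − 2q_A = 0, so q_C = 12.125 − 0.5q_A.
For A: ∂π/∂q_A = 36.5 − 6q_A − 2q_C = 0 ⇒ q_A = 73/12 − (1/3)q_C.
Substituting the second reaction function into the first: q_C = 12.125 − 0.5(73/12 − (1/3)q_C), which gives (5/6)q_C = 109/12 ⇒ q_C = 10.9.
Then q_A = 73/12 − (1/3)·10.9 = 2.45.
Total output: 10.9 + 2.45 = 13.35.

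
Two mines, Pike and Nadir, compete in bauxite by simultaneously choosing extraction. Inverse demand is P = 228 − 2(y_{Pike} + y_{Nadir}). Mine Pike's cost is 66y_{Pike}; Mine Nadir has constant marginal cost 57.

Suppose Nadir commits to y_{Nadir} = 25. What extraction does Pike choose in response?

28

Mine Pike's profit: π = y_{Pike}(228 − 2(y_{Pike} + y_{Nadir})) − 66y_{Pike}.
∂π/∂y_{Pike} = 162 − 4y_{Pike} − 2y_{Nadir} = 0, so y_{Pike} = 40.5 − 0.5y_{Nadir}.
At y_{Nadir} = 25: y_{Pike} = 40.5 − 0.5·25 = 28.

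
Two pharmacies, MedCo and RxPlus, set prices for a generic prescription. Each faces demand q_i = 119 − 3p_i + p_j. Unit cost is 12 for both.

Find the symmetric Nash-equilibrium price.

MedCo's profit: π = (p_{MedCo} − 12)(119 − 3p_{MedCo} + p_{RxPlus}).
∂π/∂p_{MedCo} = 155 − 6p_{MedCo} + p_{RxPlus} = 0 ⇒ p_{MedCo} = 155/6 + (1/6)p_{RxPlus}.
The game is symmetric, so in equilibrium p_{RxPlus} = p_{MedCo}: the reaction function gives (5/6)p_{MedCo} = 155/6, hence p_{MedCo} = 31.

31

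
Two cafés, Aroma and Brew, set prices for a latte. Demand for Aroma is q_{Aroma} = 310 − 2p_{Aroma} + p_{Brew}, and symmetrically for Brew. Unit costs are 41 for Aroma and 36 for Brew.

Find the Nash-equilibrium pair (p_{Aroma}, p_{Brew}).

130, 128

Aroma's profit: π = (p_{Aroma} − 41)(310 − 2p_{Aroma} + p_{Brew}).
∂π/∂p_{Aroma} = 392 − 4p_{Aroma} + p_{Brew} = 0 ⇒ p_{Aroma} = 98 + 0.25p_{Brew}.
Similarly p_{Brew} = 95.5 + 0.25p_{Aroma}.
Solving the two reaction functions simultaneously: (1 − (0.25)(0.25))p_{Aroma} = 98 + 0.25·95.5, so 0.9375p_{Aroma} = 121.875 and p_{Aroma} = 130.
Then p_{Brew} = 95.5 + 0.25·130 = 128.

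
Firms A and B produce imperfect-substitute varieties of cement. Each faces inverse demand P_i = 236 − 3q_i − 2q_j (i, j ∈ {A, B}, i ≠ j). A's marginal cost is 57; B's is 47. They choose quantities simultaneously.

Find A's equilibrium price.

Firm A's profit: π = q_A(236 − 3q_A − 2q_B) − 57q_A.
∂π/∂q_A = 179 − 6q_A − 2q_B = 0 ⇒ q_A = 179/6 − (1/3)q_B.
Similarly q_B = 31.5 − (1/3)q_A.
Plugging q_B into A's best response: q_A = 179/6 − (1/3)(31.5 − (1/3)q_A) ⇒ (8/9)q_A = 58/3, so q_A = 21.75.
Then q_B = 31.5 − (1/3)·21.75 = 24.25.
P_A = 236 − 3·21.75 − 2·24.25 = 122.25.

122.25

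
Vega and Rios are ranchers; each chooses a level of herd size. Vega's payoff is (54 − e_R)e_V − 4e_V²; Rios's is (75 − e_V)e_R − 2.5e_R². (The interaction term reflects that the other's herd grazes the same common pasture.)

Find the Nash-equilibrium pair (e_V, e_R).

5, 14

Expanding Vega's payoff: 54e_V − e_Re_V − 4e_V².
∂π/∂e_V = 54 − e_R − 8e_V = 0, so e_V = 6.75 − 0.125e_R.
Likewise for Rios: e_R = 15 − 0.2e_V.
Plugging e_R into Vega's best response: e_V = 6.75 − 0.125(15 − 0.2e_V) ⇒ 0.975e_V = 4.875, so e_V = 5.
Then e_R = 15 − 0.2·5 = 14.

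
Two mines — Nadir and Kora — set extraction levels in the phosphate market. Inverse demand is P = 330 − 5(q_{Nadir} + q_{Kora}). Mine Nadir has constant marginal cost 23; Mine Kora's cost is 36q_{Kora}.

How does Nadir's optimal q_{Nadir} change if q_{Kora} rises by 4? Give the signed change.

Mine Nadir's profit: π = q_{Nadir}(330 − 5(q_{Nadir} + q_{Kora})) − 23q_{Nadir}.
∂π/∂q_{Nadir} = 307 − 10q_{Nadir} − 5q_{Kora} = 0, so q_{Nadir} = 30.7 − 0.5q_{Kora}.
The reaction-function slope is −0.5, so a 4-unit rise in q_{Kora} moves q_{Nadir} by −0.5 × 4 = −2. Nadir's best response falls — the actions are strategic substitutes.

-2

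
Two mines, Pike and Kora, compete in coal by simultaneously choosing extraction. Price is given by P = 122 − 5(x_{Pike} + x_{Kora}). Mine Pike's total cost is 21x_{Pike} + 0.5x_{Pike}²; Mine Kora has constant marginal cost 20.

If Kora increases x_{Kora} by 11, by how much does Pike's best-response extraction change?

Mine Pike's profit: π = x_{Pike}(122 − 5(x_{Pike} + x_{Kora})) − 21x_{Pike} − 0.5x_{Pike}².
∂π/∂x_{Pike} = 101 − 11x_{Pike} − 5x_{Kora} = 0, so x_{Pike} = 101/11 − (5/11)x_{Kora}.
The reaction-function slope is −5/11, so an 11-unit rise in x_{Kora} moves x_{Pike} by −5/11 × 11 = −5. Pike's best response falls — the actions are strategic substitutes.

-5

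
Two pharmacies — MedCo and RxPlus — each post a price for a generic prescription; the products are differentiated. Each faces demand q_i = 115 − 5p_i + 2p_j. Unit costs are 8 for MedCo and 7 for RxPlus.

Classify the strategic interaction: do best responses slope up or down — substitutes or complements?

strategic complements

MedCo's profit: π = (p_{MedCo} − 8)(115 − 5p_{MedCo} + 2p_{RxPlus}).
∂π/∂p_{MedCo} = 155 − 10p_{MedCo} + 2p_{RxPlus} = 0 ⇒ p_{MedCo} = 15.5 + 0.2p_{RxPlus}.
The best-response slope dp_{MedCo}/dp_{RxPlus} = 0.2 > 0: the reaction function is upward-sloping, so the choices are strategic complements.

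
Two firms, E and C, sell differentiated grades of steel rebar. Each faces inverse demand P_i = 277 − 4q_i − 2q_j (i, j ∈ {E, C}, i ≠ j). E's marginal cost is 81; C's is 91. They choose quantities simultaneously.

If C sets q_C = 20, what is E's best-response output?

19.5

Firm E's profit: π = q_E(277 − 4q_E − 2q_C) − 81q_E.
∂π/∂q_E = 196 − 8q_E − 2q_C = 0 ⇒ q_E = 24.5 − 0.25q_C.
At q_C = 20: q_E = 24.5 − 0.25·20 = 19.5.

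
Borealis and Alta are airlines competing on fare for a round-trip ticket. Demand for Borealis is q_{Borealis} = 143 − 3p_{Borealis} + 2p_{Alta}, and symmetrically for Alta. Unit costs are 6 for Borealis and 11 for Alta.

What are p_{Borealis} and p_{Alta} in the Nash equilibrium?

Borealis's profit: π = (p_{Borealis} − 6)(143 − 3p_{Borealis} + 2p_{Alta}).
∂π/∂p_{Borealis} = 161 − 6p_{Borealis} + 2p_{Alta} = 0 ⇒ p_{Borealis} = 161/6 + (1/3)p_{Alta}.
Similarly p_{Alta} = 88/3 + (1/3)p_{Borealis}.
Plugging p_{Alta} into Borealis's best response: p_{Borealis} = 161/6 + (1/3)(88/3 + (1/3)p_{Borealis}) ⇒ (8/9)p_{Borealis} = 659/18, so p_{Borealis} = 41.1875.
Then p_{Alta} = 88/3 + (1/3)·41.1875 = 43.0625.

41.1875, 43.0625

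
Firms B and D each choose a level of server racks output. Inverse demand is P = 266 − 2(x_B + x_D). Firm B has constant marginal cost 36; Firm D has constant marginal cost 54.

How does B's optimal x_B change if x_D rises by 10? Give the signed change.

Firm B's profit: π = x_B(266 − 2(x_B + x_D)) − 36x_B.
∂π/∂x_B = 230 − 4x_B − 2x_D = 0, so x_B = 57.5 − 0.5x_D.
The reaction-function slope is −0.5, so a 10-unit rise in x_D moves x_B by −0.5 × 10 = −5. B's best response falls — the actions are strategic substitutes.

-5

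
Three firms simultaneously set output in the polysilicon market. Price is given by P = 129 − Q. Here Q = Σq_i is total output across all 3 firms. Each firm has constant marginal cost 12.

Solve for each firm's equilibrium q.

29.25

A representative firm's profit is π_i = q_i(129 − Q) − 12q_i, with Q = q_i + Σ_{j≠i} q_j.
First-order condition: 117 − 2q_i − Σ_{j≠i} q_j = 0.
In a symmetric equilibrium every firm chooses the same q, so Σ_{j≠i} q_j = 2q. The condition becomes 117 − 4q = 0, giving q = 117/4 = 29.25.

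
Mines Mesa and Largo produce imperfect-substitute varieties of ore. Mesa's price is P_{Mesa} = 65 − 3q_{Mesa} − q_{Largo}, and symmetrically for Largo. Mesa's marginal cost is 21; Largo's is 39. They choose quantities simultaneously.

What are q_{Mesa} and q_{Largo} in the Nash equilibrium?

6.8, 3.2

Mine Mesa's profit: π = q_{Mesa}(65 − 3q_{Mesa} − q_{Largo}) − 21q_{Mesa}.
∂π/∂q_{Mesa} = 44 − 6q_{Mesa} − q_{Largo} = 0 ⇒ q_{Mesa} = 22/3 − (1/6)q_{Largo}.
Similarly q_{Largo} = 13/3 − (1/6)q_{Mesa}.
Plugging q_{Largo} into Mesa's best response: q_{Mesa} = 22/3 − (1/6)(13/3 − (1/6)q_{Mesa}) ⇒ (35/36)q_{Mesa} = 119/18, so q_{Mesa} = 6.8.
Then q_{Largo} = 13/3 − (1/6)·6.8 = 3.2.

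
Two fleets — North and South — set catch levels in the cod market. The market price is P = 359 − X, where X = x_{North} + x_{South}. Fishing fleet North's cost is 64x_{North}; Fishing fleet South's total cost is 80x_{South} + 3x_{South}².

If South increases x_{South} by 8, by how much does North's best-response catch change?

-4

Fishing fleet North's profit: π = x_{North}(359 − (x_{North} + x_{South})) − 64x_{North}.
∂π/∂x_{North} = 295 − 2x_{North} − x_{South} = 0, so x_{North} = 147.5 − 0.5x_{South}.
The reaction-function slope is −0.5, so an 8-unit rise in x_{South} moves x_{North} by −0.5 × 8 = −4. North's best response falls — the actions are strategic substitutes.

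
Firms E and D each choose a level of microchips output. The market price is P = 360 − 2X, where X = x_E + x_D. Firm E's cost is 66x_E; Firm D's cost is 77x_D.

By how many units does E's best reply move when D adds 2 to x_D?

Firm E's profit: π = x_E(360 − 2(x_E + x_D)) − 66x_E.
∂π/∂x_E = 294 − 4x_E − 2x_D = 0, so x_E = 73.5 − 0.5x_D.
The reaction-function slope is −0.5, so a 2-unit rise in x_D moves x_E by −0.5 × 2 = −1. E's best response falls — the actions are strategic substitutes.

-1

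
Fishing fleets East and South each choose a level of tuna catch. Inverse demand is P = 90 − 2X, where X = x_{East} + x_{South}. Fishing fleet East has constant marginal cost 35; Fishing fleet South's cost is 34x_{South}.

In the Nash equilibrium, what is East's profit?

Fishing fleet East's profit: π = x_{East}(90 − 2(x_{East} + x_{South})) − 35x_{East}.
∂π/∂x_{East} = 55 − 4x_{East} − 2x_{South} = 0, so x_{East} = 13.75 − 0.5x_{South}.
By the same steps for South: x_{South} = 14 − 0.5x_{East}.
Solving the two reaction functions simultaneously: (1 − (−0.5)(−0.5))x_{East} = 13.75 − 0.5·14, so 0.75x_{East} = 6.75 and x_{East} = 9.
Then x_{South} = 14 − 0.5·9 = 9.5.
Price P = 90 − 2·18.5 = 53.
East's profit: (53 − 35)·9 = 162.

162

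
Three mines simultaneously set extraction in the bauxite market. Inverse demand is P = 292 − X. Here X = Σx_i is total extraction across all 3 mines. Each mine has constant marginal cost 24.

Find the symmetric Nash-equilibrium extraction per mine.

67

A representative mine's profit is π_i = x_i(292 − X) − 24x_i, with X = x_i + Σ_{j≠i} x_j.
First-order condition: 268 − 2x_i − Σ_{j≠i} x_j = 0.
In a symmetric equilibrium every mine chooses the same x, so Σ_{j≠i} x_j = 2x. The condition becomes 268 − 4x = 0, giving x = 268/4 = 67.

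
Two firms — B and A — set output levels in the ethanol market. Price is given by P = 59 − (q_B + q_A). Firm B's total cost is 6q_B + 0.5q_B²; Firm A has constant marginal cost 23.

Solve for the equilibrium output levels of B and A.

14, 11

Firm B's profit: π = q_B(59 − (q_B + q_A)) − 6q_B − 0.5q_B².
∂π/∂q_B = 53 − 3q_B − q_A = 0, so q_B = 53/3 − (1/3)q_A.
For A: ∂π/∂q_A = 36 − 2q_A − q_B = 0 ⇒ q_A = 18 − 0.5q_B.
Substituting the second reaction function into the first: q_B = 53/3 − (1/3)(18 − 0.5q_B), which gives (5/6)q_B = 35/3 ⇒ q_B = 14.
Then q_A = 18 − 0.5·14 = 11.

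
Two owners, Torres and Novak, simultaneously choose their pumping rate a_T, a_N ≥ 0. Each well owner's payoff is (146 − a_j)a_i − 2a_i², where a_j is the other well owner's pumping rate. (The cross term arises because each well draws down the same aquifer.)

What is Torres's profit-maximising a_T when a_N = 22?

Torres's payoff is (146 − a_N)a_T − 2a_T².
∂π/∂a_T = 146 − a_N − 4a_T = 0, so a_T = 36.5 − 0.25a_N.
At a_N = 22: a_T = 36.5 − 0.25·22 = 31.

31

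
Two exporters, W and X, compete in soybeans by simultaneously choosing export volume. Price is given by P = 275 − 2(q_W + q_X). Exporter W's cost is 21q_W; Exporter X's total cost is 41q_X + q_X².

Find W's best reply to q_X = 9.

Exporter W's profit: π = q_W(275 − 2(q_W + q_X)) − 21q_W.
∂π/∂q_W = 254 − 4q_W − 2q_X = 0, so q_W = 63.5 − 0.5q_X.
At q_X = 9: q_W = 63.5 − 0.5·9 = 59.

59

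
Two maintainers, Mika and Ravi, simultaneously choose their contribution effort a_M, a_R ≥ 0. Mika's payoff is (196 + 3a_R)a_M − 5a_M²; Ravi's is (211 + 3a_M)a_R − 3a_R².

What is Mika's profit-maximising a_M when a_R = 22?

Expanding Mika's payoff: 196a_M + 3a_Ra_M − 5a_M².
∂π/∂a_M = 196 + 3a_R − 10a_M = 0, so a_M = 19.6 + 0.3a_R.
At a_R = 22: a_M = 19.6 + 0.3·22 = 26.2.

26.2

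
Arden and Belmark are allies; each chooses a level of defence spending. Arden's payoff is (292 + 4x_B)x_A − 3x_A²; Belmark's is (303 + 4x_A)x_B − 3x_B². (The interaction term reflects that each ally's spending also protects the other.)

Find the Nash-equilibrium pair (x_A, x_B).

148.2, 149.3

Expanding Arden's payoff: 292x_A + 4x_Bx_A − 3x_A².
∂π/∂x_A = 292 + 4x_B − 6x_A = 0, so x_A = 146/3 + (2/3)x_B.
Likewise for Belmark: x_B = 50.5 + (2/3)x_A.
Plugging x_B into Arden's best response: x_A = 146/3 + (2/3)(50.5 + (2/3)x_A) ⇒ (5/9)x_A = 247/3, so x_A = 148.2.
Then x_B = 50.5 + (2/3)·148.2 = 149.3.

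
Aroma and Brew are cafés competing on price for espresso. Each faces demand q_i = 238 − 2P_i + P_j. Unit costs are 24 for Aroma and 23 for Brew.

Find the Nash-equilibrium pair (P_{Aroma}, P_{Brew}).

Aroma's profit: π = (P_{Aroma} − 24)(238 − 2P_{Aroma} + P_{Brew}).
∂π/∂P_{Aroma} = 286 − 4P_{Aroma} + P_{Brew} = 0 ⇒ P_{Aroma} = 71.5 + 0.25P_{Brew}.
Similarly P_{Brew} = 71 + 0.25P_{Aroma}.
Plugging P_{Brew} into Aroma's best response: P_{Aroma} = 71.5 + 0.25(71 + 0.25P_{Aroma}) ⇒ 0.9375P_{Aroma} = 89.25, so P_{Aroma} = 95.2.
Then P_{Brew} = 71 + 0.25·95.2 = 94.8.

95.2, 94.8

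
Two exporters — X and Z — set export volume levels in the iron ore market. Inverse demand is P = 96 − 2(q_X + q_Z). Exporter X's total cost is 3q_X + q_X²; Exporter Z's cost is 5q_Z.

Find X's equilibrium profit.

Exporter X's profit: π = q_X(96 − 2(q_X + q_Z)) − 3q_X − q_X².
∂π/∂q_X = 93 − 6q_X − 2q_Z = 0, so q_X = 15.5 − (1/3)q_Z.
For Z: ∂π/∂q_Z = 91 − 4q_Z − 2q_X = 0 ⇒ q_Z = 22.75 − 0.5q_X.
Solving the two reaction functions simultaneously: (1 − (−1/3)(−0.5))q_X = 15.5 − (1/3)·22.75, so (5/6)q_X = 95/12 and q_X = 9.5.
Then q_Z = 22.75 − 0.5·9.5 = 18.
Price P = 96 − 2·27.5 = 41.
X's profit: (41 − 3)·9.5 − (9.5)² = 270.75.

270.75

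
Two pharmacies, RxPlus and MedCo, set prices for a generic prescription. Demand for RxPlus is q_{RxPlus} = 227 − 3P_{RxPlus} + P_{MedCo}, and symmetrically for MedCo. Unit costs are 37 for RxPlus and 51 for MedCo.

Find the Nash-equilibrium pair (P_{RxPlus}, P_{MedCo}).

RxPlus's profit: π = (P_{RxPlus} − 37)(227 − 3P_{RxPlus} + P_{MedCo}).
∂π/∂P_{RxPlus} = 338 − 6P_{RxPlus} + P_{MedCo} = 0 ⇒ P_{RxPlus} = 169/3 + (1/6)P_{MedCo}.
Similarly P_{MedCo} = 190/3 + (1/6)P_{RxPlus}.
Plugging P_{MedCo} into RxPlus's best response: P_{RxPlus} = 169/3 + (1/6)(190/3 + (1/6)P_{RxPlus}) ⇒ (35/36)P_{RxPlus} = 602/9, so P_{RxPlus} = 68.8.
Then P_{MedCo} = 190/3 + (1/6)·68.8 = 74.8.

68.8, 74.8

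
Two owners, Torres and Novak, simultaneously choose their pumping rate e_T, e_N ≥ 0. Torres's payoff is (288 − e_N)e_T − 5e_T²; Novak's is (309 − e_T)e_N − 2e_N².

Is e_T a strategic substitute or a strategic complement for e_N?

Expanding Torres's payoff: 288e_T − e_Ne_T − 5e_T².
∂π/∂e_T = 288 − e_N − 10e_T = 0, so e_T = 28.8 − 0.1e_N.
The best-response slope de_T/de_N = −0.1 < 0: the reaction function is downward-sloping, so the choices are strategic substitutes.

strategic substitutes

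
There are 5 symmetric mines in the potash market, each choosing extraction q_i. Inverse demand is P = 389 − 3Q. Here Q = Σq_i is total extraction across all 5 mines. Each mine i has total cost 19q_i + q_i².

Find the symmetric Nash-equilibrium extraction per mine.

A representative mine's profit is π_i = q_i(389 − 3Q) − 19q_i − q_i², with Q = q_i + Σ_{j≠i} q_j.
First-order condition: 370 − 8q_i − 3Σ_{j≠i} q_j = 0.
With identical mines, set every q_j = q: then 370 − 8q − 12q = 0, i.e. q = 370/20 = 18.5.

18.5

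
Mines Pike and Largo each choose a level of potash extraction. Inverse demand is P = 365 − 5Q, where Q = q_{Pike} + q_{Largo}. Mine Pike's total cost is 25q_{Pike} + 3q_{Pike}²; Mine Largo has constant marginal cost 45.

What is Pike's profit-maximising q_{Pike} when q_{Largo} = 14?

Mine Pike's profit: π = q_{Pike}(365 − 5(q_{Pike} + q_{Largo})) − 25q_{Pike} − 3q_{Pike}².
∂π/∂q_{Pike} = 340 − 16q_{Pike} − 5q_{Largo} = 0, so q_{Pike} = 21.25 − 0.3125q_{Largo}.
At q_{Largo} = 14: q_{Pike} = 21.25 − 0.3125·14 = 16.875.

16.875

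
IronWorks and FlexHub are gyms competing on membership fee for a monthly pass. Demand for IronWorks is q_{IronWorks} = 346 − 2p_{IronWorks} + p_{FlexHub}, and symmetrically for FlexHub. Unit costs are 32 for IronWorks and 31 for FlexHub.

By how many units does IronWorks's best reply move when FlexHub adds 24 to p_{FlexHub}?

IronWorks's profit: π = (p_{IronWorks} − 32)(346 − 2p_{IronWorks} + p_{FlexHub}).
∂π/∂p_{IronWorks} = 410 − 4p_{IronWorks} + p_{FlexHub} = 0 ⇒ p_{IronWorks} = 102.5 + 0.25p_{FlexHub}.
The reaction-function slope is 0.25, so a 24-unit rise in p_{FlexHub} moves p_{IronWorks} by 0.25 × 24 = 6. IronWorks's best response rises — the actions are strategic complements.

6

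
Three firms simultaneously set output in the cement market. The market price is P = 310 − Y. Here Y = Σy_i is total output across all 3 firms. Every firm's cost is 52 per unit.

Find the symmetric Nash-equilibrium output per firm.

64.5

A representative firm's profit is π_i = y_i(310 − Y) − 52y_i, with Y = y_i + Σ_{j≠i} y_j.
First-order condition: 258 − 2y_i − Σ_{j≠i} y_j = 0.
Imposing symmetry (y_j = y for all j) turns Σ_{j≠i} y_j into 2y, so 258 = 4y and y = 64.5.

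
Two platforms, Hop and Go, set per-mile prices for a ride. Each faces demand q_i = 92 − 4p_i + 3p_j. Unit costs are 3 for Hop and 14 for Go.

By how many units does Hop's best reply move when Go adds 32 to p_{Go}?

12

Hop's profit: π = (p_{Hop} − 3)(92 − 4p_{Hop} + 3p_{Go}).
∂π/∂p_{Hop} = 104 − 8p_{Hop} + 3p_{Go} = 0 ⇒ p_{Hop} = 13 + 0.375p_{Go}.
The reaction-function slope is 0.375, so a 32-unit rise in p_{Go} moves p_{Hop} by 0.375 × 32 = 12. Hop's best response rises — the actions are strategic complements.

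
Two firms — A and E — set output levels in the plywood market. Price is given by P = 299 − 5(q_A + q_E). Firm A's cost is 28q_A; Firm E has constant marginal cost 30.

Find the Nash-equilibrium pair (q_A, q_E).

18.2, 17.8

Firm A's profit: π = q_A(299 − 5(q_A + q_E)) − 28q_A.
∂π/∂q_A = 271 − 10q_A − 5q_E = 0, so q_A = 27.1 − 0.5q_E.
By the same steps for E: q_E = 26.9 − 0.5q_A.
Plugging q_E into A's best response: q_A = 27.1 − 0.5(26.9 − 0.5q_A) ⇒ 0.75q_A = 13.65, so q_A = 18.2.
Then q_E = 26.9 − 0.5·18.2 = 17.8.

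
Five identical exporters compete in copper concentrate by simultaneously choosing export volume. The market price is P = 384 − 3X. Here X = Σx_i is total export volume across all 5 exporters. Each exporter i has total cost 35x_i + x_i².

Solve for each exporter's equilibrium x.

A representative exporter's profit is π_i = x_i(384 − 3X) − 35x_i − x_i², with X = x_i + Σ_{j≠i} x_j.
First-order condition: 349 − 8x_i − 3Σ_{j≠i} x_j = 0.
Imposing symmetry (x_j = x for all j) turns Σ_{j≠i} x_j into 4x, so 349 = 20x and x = 17.45.

17.45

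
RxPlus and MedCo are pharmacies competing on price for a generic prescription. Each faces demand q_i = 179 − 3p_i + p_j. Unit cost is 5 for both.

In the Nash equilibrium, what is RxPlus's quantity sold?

101.4

RxPlus's profit: π = (p_{RxPlus} − 5)(179 − 3p_{RxPlus} + p_{MedCo}).
∂π/∂p_{RxPlus} = 194 − 6p_{RxPlus} + p_{MedCo} = 0 ⇒ p_{RxPlus} = 97/3 + (1/6)p_{MedCo}.
Setting p_{RxPlus} = p_{MedCo} in the reaction function: p_{RxPlus} = 97/3 + (1/6)p_{RxPlus}, so p_{RxPlus} = (97/3) / (5/6) = 38.8.
q_{RxPlus} = 179 − 3·38.8 + 38.8 = 101.4.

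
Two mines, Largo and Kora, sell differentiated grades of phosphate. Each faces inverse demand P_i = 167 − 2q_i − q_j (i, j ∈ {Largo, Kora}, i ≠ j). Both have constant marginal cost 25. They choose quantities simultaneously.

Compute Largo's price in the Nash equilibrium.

Mine Largo's profit: π = q_{Largo}(167 − 2q_{Largo} − q_{Kora}) − 25q_{Largo}.
∂π/∂q_{Largo} = 142 − 4q_{Largo} − q_{Kora} = 0 ⇒ q_{Largo} = 35.5 − 0.25q_{Kora}.
Setting q_{Largo} = q_{Kora} in the reaction function: q_{Largo} = 35.5 − 0.25q_{Largo}, so q_{Largo} = 35.5 / 1.25 = 28.4.
P_{Largo} = 167 − 2·28.4 − 28.4 = 81.8.

81.8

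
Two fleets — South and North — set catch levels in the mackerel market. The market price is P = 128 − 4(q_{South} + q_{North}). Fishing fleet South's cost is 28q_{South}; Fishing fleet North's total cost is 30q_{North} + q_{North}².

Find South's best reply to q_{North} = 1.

12

Fishing fleet South's profit: π = q_{South}(128 − 4(q_{South} + q_{North})) − 28q_{South}.
∂π/∂q_{South} = 100 − 8q_{South} − 4q_{North} = 0, so q_{South} = 12.5 − 0.5q_{North}.
At q_{North} = 1: q_{South} = 12.5 − 0.5·1 = 12.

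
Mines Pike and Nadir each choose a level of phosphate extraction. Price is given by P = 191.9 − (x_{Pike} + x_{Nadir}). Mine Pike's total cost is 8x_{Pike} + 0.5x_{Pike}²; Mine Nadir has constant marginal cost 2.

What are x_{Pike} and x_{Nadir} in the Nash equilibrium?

Mine Pike's profit: π = x_{Pike}(191.9 − (x_{Pike} + x_{Nadir})) − 8x_{Pike} − 0.5x_{Pike}².
∂π/∂x_{Pike} = 183.9 − 3x_{Pike} − x_{Nadir} = 0, so x_{Pike} = 61.3 − (1/3)x_{Nadir}.
For Nadir: ∂π/∂x_{Nadir} = 189.9 − 2x_{Nadir} − x_{Pike} = 0 ⇒ x_{Nadir} = 94.95 − 0.5x_{Pike}.
Substituting the second reaction function into the first: x_{Pike} = 61.3 − (1/3)(94.95 − 0.5x_{Pike}), which gives (5/6)x_{Pike} = 29.65 ⇒ x_{Pike} = 35.58.
Then x_{Nadir} = 94.95 − 0.5·35.58 = 77.16.

35.58, 77.16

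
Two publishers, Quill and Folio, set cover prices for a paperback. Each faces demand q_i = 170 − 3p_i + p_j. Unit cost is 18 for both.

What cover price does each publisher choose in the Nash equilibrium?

Quill's profit: π = (p_{Quill} − 18)(170 − 3p_{Quill} + p_{Folio}).
∂π/∂p_{Quill} = 224 − 6p_{Quill} + p_{Folio} = 0 ⇒ p_{Quill} = 112/3 + (1/6)p_{Folio}.
The game is symmetric, so in equilibrium p_{Folio} = p_{Quill}: the reaction function gives (5/6)p_{Quill} = 112/3, hence p_{Quill} = 44.8.

44.8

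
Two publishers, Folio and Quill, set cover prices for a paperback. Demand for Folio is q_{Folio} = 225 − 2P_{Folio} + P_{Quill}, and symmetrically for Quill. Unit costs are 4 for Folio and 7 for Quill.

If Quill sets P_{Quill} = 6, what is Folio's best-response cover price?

59.75

Folio's profit: π = (P_{Folio} − 4)(225 − 2P_{Folio} + P_{Quill}).
∂π/∂P_{Folio} = 233 − 4P_{Folio} + P_{Quill} = 0 ⇒ P_{Folio} = 58.25 + 0.25P_{Quill}.
At P_{Quill} = 6: P_{Folio} = 58.25 + 0.25·6 = 59.75.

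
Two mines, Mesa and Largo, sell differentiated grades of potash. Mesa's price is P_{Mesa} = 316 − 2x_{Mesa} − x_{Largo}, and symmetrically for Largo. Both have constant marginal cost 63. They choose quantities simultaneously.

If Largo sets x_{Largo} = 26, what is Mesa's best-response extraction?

Mine Mesa's profit: π = x_{Mesa}(316 − 2x_{Mesa} − x_{Largo}) − 63x_{Mesa}.
∂π/∂x_{Mesa} = 253 − 4x_{Mesa} − x_{Largo} = 0 ⇒ x_{Mesa} = 63.25 − 0.25x_{Largo}.
At x_{Largo} = 26: x_{Mesa} = 63.25 − 0.25·26 = 56.75.

56.75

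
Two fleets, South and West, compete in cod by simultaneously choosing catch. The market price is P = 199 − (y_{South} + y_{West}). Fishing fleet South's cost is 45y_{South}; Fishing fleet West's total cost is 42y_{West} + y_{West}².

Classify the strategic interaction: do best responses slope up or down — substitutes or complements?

strategic substitutes

Fishing fleet South's profit: π = y_{South}(199 − (y_{South} + y_{West})) − 45y_{South}.
∂π/∂y_{South} = 154 − 2y_{South} − y_{West} = 0, so y_{South} = 77 − 0.5y_{West}.
The best-response slope dy_{South}/dy_{West} = −0.5 < 0: the reaction function is downward-sloping, so the choices are strategic substitutes.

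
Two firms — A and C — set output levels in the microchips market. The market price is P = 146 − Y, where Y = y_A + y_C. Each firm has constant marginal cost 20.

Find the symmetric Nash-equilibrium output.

Firm A's profit: π = y_A(146 − (y_A + y_C)) − 20y_A.
∂π/∂y_A = 126 − 2y_A − y_C = 0, so y_A = 63 − 0.5y_C.
The game is symmetric, so in equilibrium y_C = y_A: the reaction function gives 1.5y_A = 63, hence y_A = 42.

42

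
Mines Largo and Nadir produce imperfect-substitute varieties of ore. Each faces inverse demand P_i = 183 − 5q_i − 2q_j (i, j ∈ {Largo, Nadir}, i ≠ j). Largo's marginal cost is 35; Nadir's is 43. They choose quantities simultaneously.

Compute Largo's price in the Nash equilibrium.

Mine Largo's profit: π = q_{Largo}(183 − 5q_{Largo} − 2q_{Nadir}) − 35q_{Largo}.
∂π/∂q_{Largo} = 148 − 10q_{Largo} − 2q_{Nadir} = 0 ⇒ q_{Largo} = 14.8 − 0.2q_{Nadir}.
Similarly q_{Nadir} = 14 − 0.2q_{Largo}.
Plugging q_{Nadir} into Largo's best response: q_{Largo} = 14.8 − 0.2(14 − 0.2q_{Largo}) ⇒ 0.96q_{Largo} = 12, so q_{Largo} = 12.5.
Then q_{Nadir} = 14 − 0.2·12.5 = 11.5.
P_{Largo} = 183 − 5·12.5 − 2·11.5 = 97.5.

97.5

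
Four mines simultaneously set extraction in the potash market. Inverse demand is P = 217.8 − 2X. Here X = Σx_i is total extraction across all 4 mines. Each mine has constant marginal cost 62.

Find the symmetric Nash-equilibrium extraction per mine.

A representative mine's profit is π_i = x_i(217.8 − 2X) − 62x_i, with X = x_i + Σ_{j≠i} x_j.
First-order condition: 155.8 − 4x_i − 2Σ_{j≠i} x_j = 0.
With identical mines, set every x_j = x: then 155.8 − 4x − 6x = 0, i.e. x = 155.8/10 = 15.58.

15.58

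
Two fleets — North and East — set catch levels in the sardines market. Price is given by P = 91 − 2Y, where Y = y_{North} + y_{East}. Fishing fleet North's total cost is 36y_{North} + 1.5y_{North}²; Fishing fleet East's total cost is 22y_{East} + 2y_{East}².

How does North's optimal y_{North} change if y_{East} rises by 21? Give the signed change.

-6

Fishing fleet North's profit: π = y_{North}(91 − 2(y_{North} + y_{East})) − 36y_{North} − 1.5y_{North}².
∂π/∂y_{North} = 55 − 7y_{North} − 2y_{East} = 0, so y_{North} = 55/7 − (2/7)y_{East}.
The reaction-function slope is −2/7, so a 21-unit rise in y_{East} moves y_{North} by −2/7 × 21 = −6. North's best response falls — the actions are strategic substitutes.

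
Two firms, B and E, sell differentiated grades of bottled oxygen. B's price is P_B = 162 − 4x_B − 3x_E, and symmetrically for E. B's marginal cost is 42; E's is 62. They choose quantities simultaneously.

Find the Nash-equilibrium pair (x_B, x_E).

12, 8

Firm B's profit: π = x_B(162 − 4x_B − 3x_E) − 42x_B.
∂π/∂x_B = 120 − 8x_B − 3x_E = 0 ⇒ x_B = 15 − 0.375x_E.
Similarly x_E = 12.5 − 0.375x_B.
Substituting the second reaction function into the first: x_B = 15 − 0.375(12.5 − 0.375x_B), which gives (55/64)x_B = 10.3125 ⇒ x_B = 12.
Then x_E = 12.5 − 0.375·12 = 8.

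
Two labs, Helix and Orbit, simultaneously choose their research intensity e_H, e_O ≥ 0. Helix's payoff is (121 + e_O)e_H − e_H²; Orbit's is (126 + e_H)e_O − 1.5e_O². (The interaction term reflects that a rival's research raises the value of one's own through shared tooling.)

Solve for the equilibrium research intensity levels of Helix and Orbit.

97.8, 74.6

Expanding Helix's payoff: 121e_H + e_Oe_H − e_H².
∂π/∂e_H = 121 + e_O − 2e_H = 0, so e_H = 60.5 + 0.5e_O.
Likewise for Orbit: e_O = 42 + (1/3)e_H.
Solving the two reaction functions simultaneously: (1 − (0.5)(1/3))e_H = 60.5 + 0.5·42, so (5/6)e_H = 81.5 and e_H = 97.8.
Then e_O = 42 + (1/3)·97.8 = 74.6.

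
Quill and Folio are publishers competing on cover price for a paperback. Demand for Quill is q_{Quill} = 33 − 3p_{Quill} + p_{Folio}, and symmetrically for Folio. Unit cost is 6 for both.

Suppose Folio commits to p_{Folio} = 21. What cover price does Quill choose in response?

Quill's profit: π = (p_{Quill} − 6)(33 − 3p_{Quill} + p_{Folio}).
∂π/∂p_{Quill} = 51 − 6p_{Quill} + p_{Folio} = 0 ⇒ p_{Quill} = 8.5 + (1/6)p_{Folio}.
At p_{Folio} = 21: p_{Quill} = 8.5 + (1/6)·21 = 12.

12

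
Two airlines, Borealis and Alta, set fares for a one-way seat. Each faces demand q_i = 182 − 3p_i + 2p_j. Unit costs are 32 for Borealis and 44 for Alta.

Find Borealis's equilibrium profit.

4740.1875

Borealis's profit: π = (p_{Borealis} − 32)(182 − 3p_{Borealis} + 2p_{Alta}).
∂π/∂p_{Borealis} = 278 − 6p_{Borealis} + 2p_{Alta} = 0 ⇒ p_{Borealis} = 139/3 + (1/3)p_{Alta}.
Similarly p_{Alta} = 157/3 + (1/3)p_{Borealis}.
Plugging p_{Alta} into Borealis's best response: p_{Borealis} = 139/3 + (1/3)(157/3 + (1/3)p_{Borealis}) ⇒ (8/9)p_{Borealis} = 574/9, so p_{Borealis} = 71.75.
Then p_{Alta} = 157/3 + (1/3)·71.75 = 76.25.
q_{Borealis} = 182 − 3·71.75 + 2·76.25 = 119.25.
Profit = (71.75 − 32)·119.25 = 4740.1875.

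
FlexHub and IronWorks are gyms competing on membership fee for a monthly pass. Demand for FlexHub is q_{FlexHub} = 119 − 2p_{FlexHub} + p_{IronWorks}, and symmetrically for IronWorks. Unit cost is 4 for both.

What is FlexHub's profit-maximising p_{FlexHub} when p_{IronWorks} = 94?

FlexHub's profit: π = (p_{FlexHub} − 4)(119 − 2p_{FlexHub} + p_{IronWorks}).
∂π/∂p_{FlexHub} = 127 − 4p_{FlexHub} + p_{IronWorks} = 0 ⇒ p_{FlexHub} = 31.75 + 0.25p_{IronWorks}.
At p_{IronWorks} = 94: p_{FlexHub} = 31.75 + 0.25·94 = 55.25.

55.25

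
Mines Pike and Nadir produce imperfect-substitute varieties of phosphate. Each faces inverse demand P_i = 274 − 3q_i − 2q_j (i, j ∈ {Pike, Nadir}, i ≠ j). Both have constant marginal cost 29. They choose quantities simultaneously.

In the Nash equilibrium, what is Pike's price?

Mine Pike's profit: π = q_{Pike}(274 − 3q_{Pike} − 2q_{Nadir}) − 29q_{Pike}.
∂π/∂q_{Pike} = 245 − 6q_{Pike} − 2q_{Nadir} = 0 ⇒ q_{Pike} = 245/6 − (1/3)q_{Nadir}.
The game is symmetric, so in equilibrium q_{Nadir} = q_{Pike}: the reaction function gives (4/3)q_{Pike} = 245/6, hence q_{Pike} = 30.625.
P_{Pike} = 274 − 3·30.625 − 2·30.625 = 120.875.

120.875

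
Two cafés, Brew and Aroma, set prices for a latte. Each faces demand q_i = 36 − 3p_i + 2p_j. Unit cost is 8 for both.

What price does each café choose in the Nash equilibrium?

15

Brew's profit: π = (p_{Brew} − 8)(36 − 3p_{Brew} + 2p_{Aroma}).
∂π/∂p_{Brew} = 60 − 6p_{Brew} + 2p_{Aroma} = 0 ⇒ p_{Brew} = 10 + (1/3)p_{Aroma}.
By symmetry p_{Aroma} = p_{Brew}; substituting into the reaction function, (2/3)p_{Brew} = 10 and p_{Brew} = 15.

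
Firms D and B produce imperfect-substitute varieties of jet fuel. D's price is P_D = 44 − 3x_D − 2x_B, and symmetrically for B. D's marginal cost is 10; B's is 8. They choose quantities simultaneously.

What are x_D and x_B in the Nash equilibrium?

Firm D's profit: π = x_D(44 − 3x_D − 2x_B) − 10x_D.
∂π/∂x_D = 34 − 6x_D − 2x_B = 0 ⇒ x_D = 17/3 − (1/3)x_B.
Similarly x_B = 6 − (1/3)x_D.
Plugging x_B into D's best response: x_D = 17/3 − (1/3)(6 − (1/3)x_D) ⇒ (8/9)x_D = 11/3, so x_D = 4.125.
Then x_B = 6 − (1/3)·4.125 = 4.625.

4.125, 4.625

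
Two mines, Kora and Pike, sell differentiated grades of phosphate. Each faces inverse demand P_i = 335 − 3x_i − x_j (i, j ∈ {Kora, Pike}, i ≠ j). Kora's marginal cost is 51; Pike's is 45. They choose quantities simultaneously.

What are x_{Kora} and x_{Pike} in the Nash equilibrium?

40.4, 41.6

Mine Kora's profit: π = x_{Kora}(335 − 3x_{Kora} − x_{Pike}) − 51x_{Kora}.
∂π/∂x_{Kora} = 284 − 6x_{Kora} − x_{Pike} = 0 ⇒ x_{Kora} = 142/3 − (1/6)x_{Pike}.
Similarly x_{Pike} = 145/3 − (1/6)x_{Kora}.
Solving the two reaction functions simultaneously: (1 − (−1/6)(−1/6))x_{Kora} = 142/3 − (1/6)·(145/3), so (35/36)x_{Kora} = 707/18 and x_{Kora} = 40.4.
Then x_{Pike} = 145/3 − (1/6)·40.4 = 41.6.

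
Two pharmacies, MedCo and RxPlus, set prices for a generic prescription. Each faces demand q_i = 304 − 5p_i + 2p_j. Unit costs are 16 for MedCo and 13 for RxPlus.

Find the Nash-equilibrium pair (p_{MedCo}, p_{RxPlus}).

47.6875, 46.4375

MedCo's profit: π = (p_{MedCo} − 16)(304 − 5p_{MedCo} + 2p_{RxPlus}).
∂π/∂p_{MedCo} = 384 − 10p_{MedCo} + 2p_{RxPlus} = 0 ⇒ p_{MedCo} = 38.4 + 0.2p_{RxPlus}.
Similarly p_{RxPlus} = 36.9 + 0.2p_{MedCo}.
Substituting the second reaction function into the first: p_{MedCo} = 38.4 + 0.2(36.9 + 0.2p_{MedCo}), which gives 0.96p_{MedCo} = 45.78 ⇒ p_{MedCo} = 47.6875.
Then p_{RxPlus} = 36.9 + 0.2·47.6875 = 46.4375.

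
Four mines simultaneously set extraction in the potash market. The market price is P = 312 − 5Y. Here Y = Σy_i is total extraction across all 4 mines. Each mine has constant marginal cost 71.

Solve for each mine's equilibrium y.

A representative mine's profit is π_i = y_i(312 − 5Y) − 71y_i, with Y = y_i + Σ_{j≠i} y_j.
First-order condition: 241 − 10y_i − 5Σ_{j≠i} y_j = 0.
Imposing symmetry (y_j = y for all j) turns Σ_{j≠i} y_j into 3y, so 241 = 25y and y = 9.64.

9.64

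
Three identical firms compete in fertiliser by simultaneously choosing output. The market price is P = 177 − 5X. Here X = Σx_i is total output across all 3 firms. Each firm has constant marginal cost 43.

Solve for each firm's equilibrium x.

6.7

A representative firm's profit is π_i = x_i(177 − 5X) − 43x_i, with X = x_i + Σ_{j≠i} x_j.
First-order condition: 134 − 10x_i − 5Σ_{j≠i} x_j = 0.
Imposing symmetry (x_j = x for all j) turns Σ_{j≠i} x_j into 2x, so 134 = 20x and x = 6.7.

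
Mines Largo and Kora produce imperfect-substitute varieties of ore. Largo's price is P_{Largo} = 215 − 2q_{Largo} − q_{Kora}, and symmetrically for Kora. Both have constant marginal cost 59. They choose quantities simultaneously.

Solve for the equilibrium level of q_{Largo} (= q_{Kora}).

Mine Largo's profit: π = q_{Largo}(215 − 2q_{Largo} − q_{Kora}) − 59q_{Largo}.
∂π/∂q_{Largo} = 156 − 4q_{Largo} − q_{Kora} = 0 ⇒ q_{Largo} = 39 − 0.25q_{Kora}.
The game is symmetric, so in equilibrium q_{Kora} = q_{Largo}: the reaction function gives 1.25q_{Largo} = 39, hence q_{Largo} = 31.2.

31.2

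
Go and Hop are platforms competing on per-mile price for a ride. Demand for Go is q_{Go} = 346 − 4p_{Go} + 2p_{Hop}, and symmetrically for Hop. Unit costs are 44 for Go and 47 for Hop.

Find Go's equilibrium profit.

Go's profit: π = (p_{Go} − 44)(346 − 4p_{Go} + 2p_{Hop}).
∂π/∂p_{Go} = 522 − 8p_{Go} + 2p_{Hop} = 0 ⇒ p_{Go} = 65.25 + 0.25p_{Hop}.
Similarly p_{Hop} = 66.75 + 0.25p_{Go}.
Substituting the second reaction function into the first: p_{Go} = 65.25 + 0.25(66.75 + 0.25p_{Go}), which gives 0.9375p_{Go} = 81.9375 ⇒ p_{Go} = 87.4.
Then p_{Hop} = 66.75 + 0.25·87.4 = 88.6.
q_{Go} = 346 − 4·87.4 + 2·88.6 = 173.6.
Profit = (87.4 − 44)·173.6 = 7534.24.

7534.24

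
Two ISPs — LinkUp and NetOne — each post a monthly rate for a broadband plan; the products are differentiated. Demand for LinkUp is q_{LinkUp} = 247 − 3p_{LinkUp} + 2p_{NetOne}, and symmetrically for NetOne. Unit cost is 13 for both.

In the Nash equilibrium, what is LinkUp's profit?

LinkUp's profit: π = (p_{LinkUp} − 13)(247 − 3p_{LinkUp} + 2p_{NetOne}).
∂π/∂p_{LinkUp} = 286 − 6p_{LinkUp} + 2p_{NetOne} = 0 ⇒ p_{LinkUp} = 143/3 + (1/3)p_{NetOne}.
By symmetry p_{NetOne} = p_{LinkUp}; substituting into the reaction function, (2/3)p_{LinkUp} = 143/3 and p_{LinkUp} = 71.5.
q_{LinkUp} = 247 − 3·71.5 + 2·71.5 = 175.5.
Profit = (71.5 − 13)·175.5 = 10266.75.

10266.75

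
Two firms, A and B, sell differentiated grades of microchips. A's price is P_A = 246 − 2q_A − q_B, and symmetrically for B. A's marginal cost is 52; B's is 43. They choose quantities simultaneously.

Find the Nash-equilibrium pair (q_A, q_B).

38.2, 41.2

Firm A's profit: π = q_A(246 − 2q_A − q_B) − 52q_A.
∂π/∂q_A = 194 − 4q_A − q_B = 0 ⇒ q_A = 48.5 − 0.25q_B.
Similarly q_B = 50.75 − 0.25q_A.
Solving the two reaction functions simultaneously: (1 − (−0.25)(−0.25))q_A = 48.5 − 0.25·50.75, so 0.9375q_A = 35.8125 and q_A = 38.2.
Then q_B = 50.75 − 0.25·38.2 = 41.2.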